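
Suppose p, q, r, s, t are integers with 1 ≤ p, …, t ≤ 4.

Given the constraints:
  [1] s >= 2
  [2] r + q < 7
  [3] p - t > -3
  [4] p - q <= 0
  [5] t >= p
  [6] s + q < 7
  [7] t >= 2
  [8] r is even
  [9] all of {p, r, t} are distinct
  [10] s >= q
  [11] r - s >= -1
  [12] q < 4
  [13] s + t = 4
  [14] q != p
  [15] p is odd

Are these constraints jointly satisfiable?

Take p = 1, q = 2, r = 4, s = 2, t = 2. Then constraint 2: r + q = 6; constraint 3: p - t = -1, and every other listed constraint is also met.

Satisfiable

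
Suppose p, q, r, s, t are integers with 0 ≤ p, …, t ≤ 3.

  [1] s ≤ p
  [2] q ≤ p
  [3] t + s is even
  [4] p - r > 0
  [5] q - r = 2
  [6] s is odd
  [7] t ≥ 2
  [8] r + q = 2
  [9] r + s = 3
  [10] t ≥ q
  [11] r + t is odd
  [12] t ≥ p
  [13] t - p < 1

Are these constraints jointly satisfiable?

Try p = 3, q = 2, r = 0, s = 3, t = 3.
Check constraint 4: p - r = 3; constraint 5: q - r = 2. The remaining constraints are straightforward to verify.

Satisfiable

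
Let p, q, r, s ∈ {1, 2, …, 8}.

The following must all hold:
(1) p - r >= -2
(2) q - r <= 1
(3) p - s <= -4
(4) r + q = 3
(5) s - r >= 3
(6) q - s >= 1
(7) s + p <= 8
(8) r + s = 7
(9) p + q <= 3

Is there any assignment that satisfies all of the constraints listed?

Unsatisfiable

Constraints 1, 2, 3, and 6 give r − q ≥ -1, q − s ≥ 1, s − p ≥ 4, p − r ≥ -2.
Adding all 4 inequalities: the left sides telescope to 0, and the right sides sum to (-1) + 1 + 4 + (-2) = 2. So 0 ≥ 2, which is false.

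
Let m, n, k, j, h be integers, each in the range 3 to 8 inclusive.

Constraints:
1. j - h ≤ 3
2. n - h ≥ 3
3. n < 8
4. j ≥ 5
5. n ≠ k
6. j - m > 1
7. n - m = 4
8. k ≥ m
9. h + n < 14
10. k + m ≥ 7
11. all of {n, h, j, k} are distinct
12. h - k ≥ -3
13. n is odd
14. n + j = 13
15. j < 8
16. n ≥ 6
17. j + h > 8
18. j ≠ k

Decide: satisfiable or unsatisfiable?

Try m = 3, n = 7, k = 5, j = 6, h = 4.
Check constraint 1: j - h = 2; constraint 2: n - h = 3. The remaining constraints are straightforward to verify.

Satisfiable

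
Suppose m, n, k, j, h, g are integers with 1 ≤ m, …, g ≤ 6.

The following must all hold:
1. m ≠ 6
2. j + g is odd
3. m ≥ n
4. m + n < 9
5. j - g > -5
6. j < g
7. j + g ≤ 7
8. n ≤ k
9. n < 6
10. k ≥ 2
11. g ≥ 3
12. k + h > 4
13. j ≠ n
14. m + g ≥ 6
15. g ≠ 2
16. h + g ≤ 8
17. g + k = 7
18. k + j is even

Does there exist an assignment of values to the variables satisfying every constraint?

Satisfiable

One satisfying assignment is m = 4, n = 2, k = 3, j = 1, h = 3, g = 4.
For the less obvious constraints — constraint 4: m + n = 6; constraint 5: j - g = -3 — and the others hold by inspection.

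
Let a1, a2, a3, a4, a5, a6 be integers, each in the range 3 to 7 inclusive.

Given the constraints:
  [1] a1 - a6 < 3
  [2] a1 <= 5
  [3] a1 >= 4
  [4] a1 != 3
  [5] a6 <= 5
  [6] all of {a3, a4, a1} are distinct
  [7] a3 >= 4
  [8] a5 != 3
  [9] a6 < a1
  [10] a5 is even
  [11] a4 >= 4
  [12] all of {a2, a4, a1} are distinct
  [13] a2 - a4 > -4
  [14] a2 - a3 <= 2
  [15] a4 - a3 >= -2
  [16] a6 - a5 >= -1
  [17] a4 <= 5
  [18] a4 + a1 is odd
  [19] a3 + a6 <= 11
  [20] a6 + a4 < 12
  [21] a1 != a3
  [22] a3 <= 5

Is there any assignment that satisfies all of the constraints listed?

Constraints 2, 3, 7, 11, 17, and 22 confine each of a3, a4, a1 to the 2 values {4, 5}.
Constraint 6 requires all 3 of them to be distinct, but only 2 values are available — impossible by the pigeonhole principle.

Unsatisfiable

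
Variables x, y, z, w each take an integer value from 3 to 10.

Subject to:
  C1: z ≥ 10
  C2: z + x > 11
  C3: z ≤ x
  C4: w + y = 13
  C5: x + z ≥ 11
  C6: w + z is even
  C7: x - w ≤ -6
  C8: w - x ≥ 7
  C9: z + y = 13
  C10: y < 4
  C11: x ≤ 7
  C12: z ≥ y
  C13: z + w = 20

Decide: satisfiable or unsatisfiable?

From constraint 1: z ≥ 10. From constraints 3 and 11: z ≤ x and x ≤ 7, so z ≤ 7. But 7 < 10, so no value of z works.

Unsatisfiable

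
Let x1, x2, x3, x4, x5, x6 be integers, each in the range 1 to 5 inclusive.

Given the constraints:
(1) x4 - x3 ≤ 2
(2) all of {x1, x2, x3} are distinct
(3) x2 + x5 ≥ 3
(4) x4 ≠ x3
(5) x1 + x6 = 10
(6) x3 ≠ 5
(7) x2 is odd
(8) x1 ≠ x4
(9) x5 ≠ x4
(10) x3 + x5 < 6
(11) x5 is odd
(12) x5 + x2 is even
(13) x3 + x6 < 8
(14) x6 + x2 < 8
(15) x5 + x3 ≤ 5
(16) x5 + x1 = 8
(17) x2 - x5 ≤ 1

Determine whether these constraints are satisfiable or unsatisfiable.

Take x1 = 5, x2 = 1, x3 = 2, x4 = 1, x5 = 3, x6 = 5. Then constraint 1: x4 - x3 = -1; constraint 3: x2 + x5 = 4, and every other listed constraint is also met.

Satisfiable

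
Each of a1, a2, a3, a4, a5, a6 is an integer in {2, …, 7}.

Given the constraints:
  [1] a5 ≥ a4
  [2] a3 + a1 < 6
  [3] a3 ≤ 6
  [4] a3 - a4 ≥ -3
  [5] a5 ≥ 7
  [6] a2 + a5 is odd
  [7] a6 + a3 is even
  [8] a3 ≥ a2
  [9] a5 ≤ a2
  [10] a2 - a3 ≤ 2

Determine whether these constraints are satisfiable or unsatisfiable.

Unsatisfiable

From constraints 5 and 9: a2 ≥ a5 and a5 ≥ 7, so a2 ≥ 7. From constraints 3 and 8: a2 ≤ a3 and a3 ≤ 6, so a2 ≤ 6. But 6 < 7, so no value of a2 works.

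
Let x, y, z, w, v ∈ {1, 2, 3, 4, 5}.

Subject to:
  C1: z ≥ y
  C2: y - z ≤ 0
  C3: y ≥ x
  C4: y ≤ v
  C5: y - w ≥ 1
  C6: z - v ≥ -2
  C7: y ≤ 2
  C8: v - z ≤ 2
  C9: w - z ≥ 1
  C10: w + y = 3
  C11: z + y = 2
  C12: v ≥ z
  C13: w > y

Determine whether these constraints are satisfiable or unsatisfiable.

Unsatisfiable

Constraints 2, 5, and 9 give w − z ≥ 1, z − y ≥ 0, y − w ≥ 1.
Adding all 3 inequalities: the left sides telescope to 0, and the right sides sum to 1 + 0 + 1 = 2. So 0 ≥ 2, which is false.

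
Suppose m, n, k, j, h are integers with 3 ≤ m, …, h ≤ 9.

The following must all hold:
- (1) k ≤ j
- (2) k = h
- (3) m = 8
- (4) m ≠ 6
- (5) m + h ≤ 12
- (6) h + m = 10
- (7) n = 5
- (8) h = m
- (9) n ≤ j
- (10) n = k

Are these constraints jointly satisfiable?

Unsatisfiable

Constraint 7 fixes n = 5 and constraint 3 fixes m = 8. Constraints 2, 8, and 10 give n = k = h = m, so n = m. But 5 ≠ 8 — contradiction.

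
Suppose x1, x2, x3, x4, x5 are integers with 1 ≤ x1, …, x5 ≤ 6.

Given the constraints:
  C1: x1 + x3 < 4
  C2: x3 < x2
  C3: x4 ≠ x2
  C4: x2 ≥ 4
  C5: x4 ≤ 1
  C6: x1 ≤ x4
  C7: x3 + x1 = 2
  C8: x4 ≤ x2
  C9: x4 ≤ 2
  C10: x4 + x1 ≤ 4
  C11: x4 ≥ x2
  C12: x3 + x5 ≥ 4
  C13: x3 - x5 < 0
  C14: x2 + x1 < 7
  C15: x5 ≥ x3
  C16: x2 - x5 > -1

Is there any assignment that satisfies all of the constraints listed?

From constraints 4 and 11: x4 ≥ x2 and x2 ≥ 4, so x4 ≥ 4. From constraint 5: x4 ≤ 1. But 1 < 4, so no value of x4 works.

Unsatisfiable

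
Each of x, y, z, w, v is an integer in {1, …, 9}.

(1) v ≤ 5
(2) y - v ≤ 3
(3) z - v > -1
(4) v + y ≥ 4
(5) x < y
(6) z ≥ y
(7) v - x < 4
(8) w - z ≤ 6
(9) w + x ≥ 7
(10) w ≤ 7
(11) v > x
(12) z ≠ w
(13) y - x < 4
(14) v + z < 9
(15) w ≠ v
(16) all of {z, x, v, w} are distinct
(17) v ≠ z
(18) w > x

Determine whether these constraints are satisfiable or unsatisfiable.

One satisfying assignment is x = 2, y = 3, z = 4, w = 7, v = 3.
For the less obvious constraints — constraint 2: y - v = 0; constraint 3: z - v = 1; constraint 4: v + y = 6 — and the others hold by inspection.

Satisfiable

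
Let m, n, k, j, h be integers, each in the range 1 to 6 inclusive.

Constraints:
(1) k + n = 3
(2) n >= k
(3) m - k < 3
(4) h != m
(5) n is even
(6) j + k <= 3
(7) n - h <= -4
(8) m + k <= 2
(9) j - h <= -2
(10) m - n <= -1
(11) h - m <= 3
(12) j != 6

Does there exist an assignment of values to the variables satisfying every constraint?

Unsatisfiable

Constraints 7, 10, and 11 give h − n ≥ 4, n − m ≥ 1, m − h ≥ -3.
Adding all 3 inequalities: the left sides telescope to 0, and the right sides sum to 4 + 1 + (-3) = 2. So 0 ≥ 2, which is false.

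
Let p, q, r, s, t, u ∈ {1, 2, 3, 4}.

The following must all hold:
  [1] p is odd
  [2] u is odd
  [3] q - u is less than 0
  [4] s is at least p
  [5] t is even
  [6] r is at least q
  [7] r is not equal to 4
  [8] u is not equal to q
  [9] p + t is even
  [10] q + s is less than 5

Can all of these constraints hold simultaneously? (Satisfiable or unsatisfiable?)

Constraint 1 makes p odd and constraint 5 makes t even, so p + t must be odd. Constraint 9 says p + t is even — contradiction.

Unsatisfiable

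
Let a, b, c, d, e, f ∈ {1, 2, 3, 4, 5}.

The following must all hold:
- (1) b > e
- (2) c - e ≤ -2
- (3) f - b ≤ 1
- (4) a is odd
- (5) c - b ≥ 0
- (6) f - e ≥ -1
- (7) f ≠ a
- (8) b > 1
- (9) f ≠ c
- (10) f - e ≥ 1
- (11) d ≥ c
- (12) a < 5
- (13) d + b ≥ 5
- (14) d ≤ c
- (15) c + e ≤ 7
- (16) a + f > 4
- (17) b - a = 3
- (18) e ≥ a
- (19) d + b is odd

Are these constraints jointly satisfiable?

Constraints 2, 3, 5, and 10 give f − e ≥ 1, e − c ≥ 2, c − b ≥ 0, b − f ≥ -1.
Adding all 4 inequalities: the left sides telescope to 0, and the right sides sum to 1 + 2 + 0 + (-1) = 2. So 0 ≥ 2, which is false.

Unsatisfiable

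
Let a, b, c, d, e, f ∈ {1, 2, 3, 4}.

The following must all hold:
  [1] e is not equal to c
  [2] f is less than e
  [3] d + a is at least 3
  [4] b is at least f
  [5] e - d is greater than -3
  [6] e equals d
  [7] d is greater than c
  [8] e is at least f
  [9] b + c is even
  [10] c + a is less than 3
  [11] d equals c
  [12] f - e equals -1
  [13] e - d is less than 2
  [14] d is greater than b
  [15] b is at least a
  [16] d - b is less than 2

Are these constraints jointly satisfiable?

Unsatisfiable

From constraints 6 and 11, e = d = c, so e = c. But constraint 1 says e ≠ c. Contradiction.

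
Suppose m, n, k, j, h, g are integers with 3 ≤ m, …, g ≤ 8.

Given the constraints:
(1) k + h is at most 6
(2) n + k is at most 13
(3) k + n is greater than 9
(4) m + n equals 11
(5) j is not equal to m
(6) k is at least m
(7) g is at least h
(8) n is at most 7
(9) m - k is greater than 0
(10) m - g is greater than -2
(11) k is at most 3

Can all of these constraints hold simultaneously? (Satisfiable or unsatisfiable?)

From constraints 6 and 11: m ≤ k ≤ 3. From constraint 8: n ≤ 7. Hence m + n ≤ 10. But constraint 4 requires m + n = 11, and 11 > 10. Contradiction.

Unsatisfiable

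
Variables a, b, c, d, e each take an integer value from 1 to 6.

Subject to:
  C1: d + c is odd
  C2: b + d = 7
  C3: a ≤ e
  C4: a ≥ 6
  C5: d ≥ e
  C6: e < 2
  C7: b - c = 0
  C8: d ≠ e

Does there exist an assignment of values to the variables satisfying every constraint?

Unsatisfiable

From constraints 3 and 4: e ≥ a and a ≥ 6, so e ≥ 6. From constraint 6: e ≤ 1. But 1 < 6, so no value of e works.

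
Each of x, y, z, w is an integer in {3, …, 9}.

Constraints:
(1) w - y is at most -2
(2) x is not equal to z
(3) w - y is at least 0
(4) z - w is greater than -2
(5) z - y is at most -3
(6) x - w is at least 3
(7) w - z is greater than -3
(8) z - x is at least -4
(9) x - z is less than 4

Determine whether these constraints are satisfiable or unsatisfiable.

Unsatisfiable

Constraints 3, 5, 6, and 8 give z − x ≥ -4, x − w ≥ 3, w − y ≥ 0, y − z ≥ 3.
Adding all 4 inequalities: the left sides telescope to 0, and the right sides sum to (-4) + 3 + 0 + 3 = 2. So 0 ≥ 2, which is false.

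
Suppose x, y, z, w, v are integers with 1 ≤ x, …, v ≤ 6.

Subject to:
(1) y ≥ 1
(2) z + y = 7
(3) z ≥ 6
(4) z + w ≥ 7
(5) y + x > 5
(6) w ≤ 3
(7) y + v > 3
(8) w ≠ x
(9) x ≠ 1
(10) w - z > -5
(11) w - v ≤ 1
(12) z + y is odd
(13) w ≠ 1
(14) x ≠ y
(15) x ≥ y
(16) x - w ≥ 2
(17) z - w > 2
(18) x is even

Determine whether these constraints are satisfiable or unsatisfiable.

Satisfiable

Setting (x, y, z, w, v) = (6, 1, 6, 2, 4) satisfies everything: constraint 2: z + y = 7; constraint 4: z + w = 8, and the others follow.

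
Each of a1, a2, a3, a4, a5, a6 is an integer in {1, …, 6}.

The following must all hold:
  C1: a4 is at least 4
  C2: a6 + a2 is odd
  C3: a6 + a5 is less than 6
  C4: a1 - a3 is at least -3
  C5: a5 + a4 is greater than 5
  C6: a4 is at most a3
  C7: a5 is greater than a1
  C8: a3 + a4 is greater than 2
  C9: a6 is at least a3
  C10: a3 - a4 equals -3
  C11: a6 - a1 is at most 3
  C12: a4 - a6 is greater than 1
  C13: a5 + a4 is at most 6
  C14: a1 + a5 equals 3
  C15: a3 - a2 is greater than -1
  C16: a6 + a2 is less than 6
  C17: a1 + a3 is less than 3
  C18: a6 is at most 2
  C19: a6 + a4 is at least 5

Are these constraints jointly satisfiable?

From constraints 1 and 6: a3 ≥ a4 and a4 ≥ 4, so a3 ≥ 4. From constraints 9 and 18: a3 ≤ a6 and a6 ≤ 2, so a3 ≤ 2. But 2 < 4, so no value of a3 works.

Unsatisfiable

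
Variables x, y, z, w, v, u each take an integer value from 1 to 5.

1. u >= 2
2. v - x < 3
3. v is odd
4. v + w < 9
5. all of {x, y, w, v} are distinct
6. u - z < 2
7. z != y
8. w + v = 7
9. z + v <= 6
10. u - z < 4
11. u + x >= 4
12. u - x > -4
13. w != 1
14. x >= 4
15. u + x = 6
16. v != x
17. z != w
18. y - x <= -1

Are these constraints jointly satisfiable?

Satisfiable

The assignment x = 4, y = 3, z = 1, w = 2, v = 5, u = 2 works:
  constraint 2 holds since v - x = 1.
  constraint 4 holds since v + w = 7.
The rest check out directly.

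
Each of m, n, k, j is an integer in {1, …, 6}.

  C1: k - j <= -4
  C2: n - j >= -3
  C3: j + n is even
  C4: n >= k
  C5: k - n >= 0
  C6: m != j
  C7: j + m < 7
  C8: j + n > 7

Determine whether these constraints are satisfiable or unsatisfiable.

Constraints 1, 2, and 5 give j − k ≥ 4, k − n ≥ 0, n − j ≥ -3.
Adding all 3 inequalities: the left sides telescope to 0, and the right sides sum to 4 + 0 + (-3) = 1. So 0 ≥ 1, which is false.

Unsatisfiable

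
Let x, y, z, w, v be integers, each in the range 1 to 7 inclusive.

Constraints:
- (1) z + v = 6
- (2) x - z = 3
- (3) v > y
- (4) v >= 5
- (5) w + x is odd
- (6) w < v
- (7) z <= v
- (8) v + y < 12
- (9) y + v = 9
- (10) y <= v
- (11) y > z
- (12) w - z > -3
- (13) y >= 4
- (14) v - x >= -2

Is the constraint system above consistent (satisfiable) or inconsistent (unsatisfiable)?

Satisfiable

Take x = 4, y = 4, z = 1, w = 1, v = 5. Then constraint 1: z + v = 6; constraint 2: x - z = 3; constraint 8: v + y = 9, and every other listed constraint is also met.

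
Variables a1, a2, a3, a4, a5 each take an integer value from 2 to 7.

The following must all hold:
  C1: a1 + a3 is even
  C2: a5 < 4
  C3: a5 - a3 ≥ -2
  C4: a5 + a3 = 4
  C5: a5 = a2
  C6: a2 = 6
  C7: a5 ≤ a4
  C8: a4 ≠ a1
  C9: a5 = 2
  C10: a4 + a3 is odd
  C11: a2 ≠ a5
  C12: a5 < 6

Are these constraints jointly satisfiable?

Constraint 9 fixes a5 = 2 and constraint 6 fixes a2 = 6, but constraint 5 requires a5 = a2. Since 2 ≠ 6, contradiction.

Unsatisfiable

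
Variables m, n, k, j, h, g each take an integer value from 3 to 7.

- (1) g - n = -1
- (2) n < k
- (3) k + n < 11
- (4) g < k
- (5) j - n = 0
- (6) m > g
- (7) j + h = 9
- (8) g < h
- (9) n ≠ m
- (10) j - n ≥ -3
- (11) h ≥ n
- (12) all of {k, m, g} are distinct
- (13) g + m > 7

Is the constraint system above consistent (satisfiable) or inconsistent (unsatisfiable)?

Try m = 7, n = 4, k = 5, j = 4, h = 5, g = 3.
Check constraint 1: g - n = -1; constraint 3: k + n = 9; constraint 5: j - n = 0. The remaining constraints are straightforward to verify.

Satisfiable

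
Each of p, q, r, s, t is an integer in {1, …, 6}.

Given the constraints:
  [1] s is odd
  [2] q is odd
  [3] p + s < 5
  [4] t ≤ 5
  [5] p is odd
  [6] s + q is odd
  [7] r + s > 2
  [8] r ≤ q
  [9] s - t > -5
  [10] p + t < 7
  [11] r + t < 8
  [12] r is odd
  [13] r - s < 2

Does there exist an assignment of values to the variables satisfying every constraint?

Constraint 1 makes s odd and constraint 2 makes q odd, so s + q must be even. Constraint 6 says s + q is odd — contradiction.

Unsatisfiable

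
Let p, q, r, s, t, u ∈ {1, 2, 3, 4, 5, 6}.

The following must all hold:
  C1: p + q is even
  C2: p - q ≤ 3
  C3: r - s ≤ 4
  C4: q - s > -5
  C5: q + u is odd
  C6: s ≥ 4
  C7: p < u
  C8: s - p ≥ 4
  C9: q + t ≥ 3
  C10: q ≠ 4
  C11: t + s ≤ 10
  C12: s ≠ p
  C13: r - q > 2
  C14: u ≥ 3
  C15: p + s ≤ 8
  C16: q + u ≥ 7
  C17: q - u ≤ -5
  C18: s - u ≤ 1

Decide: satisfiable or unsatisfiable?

Satisfiable

The assignment p = 1, q = 1, r = 6, s = 5, t = 5, u = 6 works:
  constraint 2 holds since p - q = 0.
  constraint 3 holds since r - s = 1.
The rest check out directly.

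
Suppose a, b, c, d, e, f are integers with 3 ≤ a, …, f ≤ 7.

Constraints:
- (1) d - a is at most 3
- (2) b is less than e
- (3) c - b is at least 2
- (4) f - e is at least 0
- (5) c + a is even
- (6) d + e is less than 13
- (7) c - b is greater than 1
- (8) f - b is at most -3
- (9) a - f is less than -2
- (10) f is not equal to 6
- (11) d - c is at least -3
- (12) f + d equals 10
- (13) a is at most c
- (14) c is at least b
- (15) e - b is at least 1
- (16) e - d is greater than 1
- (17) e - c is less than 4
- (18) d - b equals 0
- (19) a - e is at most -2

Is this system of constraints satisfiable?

Constraints 1, 3, 4, 8, 11, and 19 give e − a ≥ 2, a − d ≥ -3, d − c ≥ -3, c − b ≥ 2, b − f ≥ 3, f − e ≥ 0.
Adding all 6 inequalities: the left sides telescope to 0, and the right sides sum to 2 + (-3) + (-3) + 2 + 3 + 0 = 1. So 0 ≥ 1, which is false.

Unsatisfiable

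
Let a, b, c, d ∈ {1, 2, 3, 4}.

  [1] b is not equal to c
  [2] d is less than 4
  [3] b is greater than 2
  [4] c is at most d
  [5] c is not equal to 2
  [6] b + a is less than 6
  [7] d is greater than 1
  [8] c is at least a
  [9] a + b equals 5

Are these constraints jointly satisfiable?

One satisfying assignment is a = 1, b = 4, c = 1, d = 2.
For the less obvious constraints — constraint 6: b + a = 5; constraint 9: a + b = 5 — and the others hold by inspection.

Satisfiable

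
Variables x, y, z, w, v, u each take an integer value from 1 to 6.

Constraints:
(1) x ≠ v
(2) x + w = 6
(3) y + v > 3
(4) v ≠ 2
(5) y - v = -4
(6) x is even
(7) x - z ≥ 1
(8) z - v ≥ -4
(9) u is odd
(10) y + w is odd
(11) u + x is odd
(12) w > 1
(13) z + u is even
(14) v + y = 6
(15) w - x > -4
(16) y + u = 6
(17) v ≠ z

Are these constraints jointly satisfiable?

Satisfiable

The assignment x = 4, y = 1, z = 3, w = 2, v = 5, u = 5 works:
  constraint 2 holds since x + w = 6.
  constraint 3 holds since y + v = 6.
The rest check out directly.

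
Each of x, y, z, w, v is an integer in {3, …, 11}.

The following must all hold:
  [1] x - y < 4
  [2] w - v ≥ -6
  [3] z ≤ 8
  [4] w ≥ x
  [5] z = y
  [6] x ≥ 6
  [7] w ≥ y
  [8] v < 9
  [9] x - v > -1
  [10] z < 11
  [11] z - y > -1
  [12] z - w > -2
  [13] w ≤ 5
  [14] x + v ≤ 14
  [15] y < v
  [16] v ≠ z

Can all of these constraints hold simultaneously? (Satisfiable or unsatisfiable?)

From constraints 4 and 6: w ≥ x and x ≥ 6, so w ≥ 6. From constraint 13: w ≤ 5. But 5 < 6, so no value of w works.

Unsatisfiable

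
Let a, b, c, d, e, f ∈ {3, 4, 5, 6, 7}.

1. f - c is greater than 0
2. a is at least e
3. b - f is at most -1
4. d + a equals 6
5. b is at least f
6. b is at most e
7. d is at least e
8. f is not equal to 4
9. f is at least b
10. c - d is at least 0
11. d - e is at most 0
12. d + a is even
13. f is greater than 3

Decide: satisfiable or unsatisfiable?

Constraints 1, 5, 6, 7, and 10 give b ≤ e, e ≤ d, d ≤ c, c < f, f ≤ b. Chaining: b ≤ e ≤ d ≤ c < f ≤ b, which forces b < b — impossible.

Unsatisfiable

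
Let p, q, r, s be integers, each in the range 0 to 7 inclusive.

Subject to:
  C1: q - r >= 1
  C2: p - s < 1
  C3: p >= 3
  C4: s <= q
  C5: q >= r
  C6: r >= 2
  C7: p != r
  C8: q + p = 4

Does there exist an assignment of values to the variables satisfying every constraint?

Unsatisfiable

From constraints 5 and 6: q ≥ r ≥ 2. From constraint 3: p ≥ 3. Hence q + p ≥ 5. But constraint 8 requires q + p = 4, and 4 < 5. Contradiction.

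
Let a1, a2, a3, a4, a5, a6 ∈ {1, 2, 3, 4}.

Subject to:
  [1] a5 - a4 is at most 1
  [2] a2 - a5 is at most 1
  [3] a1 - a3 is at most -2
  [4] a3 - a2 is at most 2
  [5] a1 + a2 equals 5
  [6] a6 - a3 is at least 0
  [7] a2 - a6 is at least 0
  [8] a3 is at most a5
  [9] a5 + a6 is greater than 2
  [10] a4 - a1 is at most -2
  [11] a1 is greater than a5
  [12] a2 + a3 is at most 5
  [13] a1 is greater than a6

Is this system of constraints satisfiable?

Constraints 1, 2, 3, 6, 7, and 10 give a4 − a5 ≥ -1, a5 − a2 ≥ -1, a2 − a6 ≥ 0, a6 − a3 ≥ 0, a3 − a1 ≥ 2, a1 − a4 ≥ 2.
Adding all 6 inequalities: the left sides telescope to 0, and the right sides sum to (-1) + (-1) + 0 + 0 + 2 + 2 = 2. So 0 ≥ 2, which is false.

Unsatisfiable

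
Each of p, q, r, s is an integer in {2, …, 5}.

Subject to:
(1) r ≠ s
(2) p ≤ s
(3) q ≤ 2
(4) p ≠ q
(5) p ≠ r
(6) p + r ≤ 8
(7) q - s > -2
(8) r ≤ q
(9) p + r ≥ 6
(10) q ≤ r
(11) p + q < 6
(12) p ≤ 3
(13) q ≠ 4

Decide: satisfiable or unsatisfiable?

From constraint 12: p ≤ 3. From constraints 3 and 8: r ≤ q ≤ 2. Hence p + r ≤ 5. But constraint 9 requires p + r ≥ 6, and 6 > 5. Contradiction.

Unsatisfiable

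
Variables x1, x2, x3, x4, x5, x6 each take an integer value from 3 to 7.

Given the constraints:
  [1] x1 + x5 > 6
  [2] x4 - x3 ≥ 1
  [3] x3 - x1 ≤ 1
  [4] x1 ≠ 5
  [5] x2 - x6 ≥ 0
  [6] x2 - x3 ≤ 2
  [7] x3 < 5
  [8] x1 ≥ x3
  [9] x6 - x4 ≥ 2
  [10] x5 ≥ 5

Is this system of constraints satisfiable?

Constraints 2, 5, 6, and 9 give x2 − x6 ≥ 0, x6 − x4 ≥ 2, x4 − x3 ≥ 1, x3 − x2 ≥ -2.
Adding all 4 inequalities: the left sides telescope to 0, and the right sides sum to 0 + 2 + 1 + (-2) = 1. So 0 ≥ 1, which is false.

Unsatisfiable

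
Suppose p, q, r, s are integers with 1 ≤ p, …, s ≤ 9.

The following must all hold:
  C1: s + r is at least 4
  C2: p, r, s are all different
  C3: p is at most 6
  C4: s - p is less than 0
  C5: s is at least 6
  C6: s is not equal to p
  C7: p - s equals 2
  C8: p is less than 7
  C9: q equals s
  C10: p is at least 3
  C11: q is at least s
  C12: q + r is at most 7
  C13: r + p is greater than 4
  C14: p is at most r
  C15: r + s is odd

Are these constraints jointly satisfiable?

From constraints 5 and 11: q ≥ s ≥ 6. From constraints 10 and 14: r ≥ p ≥ 3. Hence q + r ≥ 9. But constraint 12 requires q + r ≤ 7, and 7 < 9. Contradiction.

Unsatisfiable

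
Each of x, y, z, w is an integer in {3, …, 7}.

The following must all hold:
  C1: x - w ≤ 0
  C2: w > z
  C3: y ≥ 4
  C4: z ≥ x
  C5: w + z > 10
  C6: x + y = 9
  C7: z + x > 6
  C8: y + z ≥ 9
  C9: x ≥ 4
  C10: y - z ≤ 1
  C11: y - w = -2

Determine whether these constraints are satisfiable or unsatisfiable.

The assignment x = 4, y = 5, z = 5, w = 7 works:
  constraint 1 holds since x - w = -3.
  constraint 5 holds since w + z = 12.
  constraint 6 holds since x + y = 9.
The rest check out directly.

Satisfiable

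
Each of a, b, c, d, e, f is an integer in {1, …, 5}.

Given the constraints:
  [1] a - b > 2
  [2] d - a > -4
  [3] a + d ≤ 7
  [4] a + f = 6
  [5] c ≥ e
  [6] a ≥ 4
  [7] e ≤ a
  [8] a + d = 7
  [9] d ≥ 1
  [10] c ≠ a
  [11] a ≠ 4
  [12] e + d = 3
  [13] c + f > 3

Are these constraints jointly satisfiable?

Satisfiable

Take a = 5, b = 2, c = 4, d = 2, e = 1, f = 1. Then constraint 1: a - b = 3; constraint 2: d - a = -3; constraint 3: a + d = 7, and every other listed constraint is also met.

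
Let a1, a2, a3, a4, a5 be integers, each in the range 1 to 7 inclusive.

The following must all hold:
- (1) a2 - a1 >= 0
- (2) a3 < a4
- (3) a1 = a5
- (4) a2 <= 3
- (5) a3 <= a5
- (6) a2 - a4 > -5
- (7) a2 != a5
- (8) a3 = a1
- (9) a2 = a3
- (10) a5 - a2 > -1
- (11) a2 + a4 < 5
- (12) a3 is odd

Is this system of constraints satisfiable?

Unsatisfiable

From constraints 3, 8, and 9, a2 = a3 = a1 = a5, so a2 = a5. But constraint 7 says a2 ≠ a5. Contradiction.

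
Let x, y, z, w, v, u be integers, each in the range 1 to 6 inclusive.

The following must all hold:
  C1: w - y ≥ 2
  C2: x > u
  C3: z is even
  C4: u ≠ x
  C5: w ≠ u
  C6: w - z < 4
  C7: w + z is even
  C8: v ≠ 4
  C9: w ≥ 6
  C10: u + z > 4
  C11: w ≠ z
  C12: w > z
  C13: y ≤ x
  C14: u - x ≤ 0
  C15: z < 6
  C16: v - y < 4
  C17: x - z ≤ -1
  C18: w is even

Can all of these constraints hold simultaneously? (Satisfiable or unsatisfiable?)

Take x = 3, y = 1, z = 4, w = 6, v = 3, u = 1. Then constraint 1: w - y = 5; constraint 6: w - z = 2; constraint 10: u + z = 5, and every other listed constraint is also met.

Satisfiable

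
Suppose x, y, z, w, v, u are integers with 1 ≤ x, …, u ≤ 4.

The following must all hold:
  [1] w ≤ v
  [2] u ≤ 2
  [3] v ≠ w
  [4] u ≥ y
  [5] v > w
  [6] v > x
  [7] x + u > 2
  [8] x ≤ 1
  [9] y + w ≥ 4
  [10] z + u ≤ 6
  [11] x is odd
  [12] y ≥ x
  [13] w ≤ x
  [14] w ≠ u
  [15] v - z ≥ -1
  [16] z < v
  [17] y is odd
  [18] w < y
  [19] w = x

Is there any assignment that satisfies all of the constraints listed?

Unsatisfiable

From constraints 2 and 4: y ≤ u ≤ 2. From constraints 8 and 13: w ≤ x ≤ 1. Hence y + w ≤ 3. But constraint 9 requires y + w ≥ 4, and 4 > 3. Contradiction.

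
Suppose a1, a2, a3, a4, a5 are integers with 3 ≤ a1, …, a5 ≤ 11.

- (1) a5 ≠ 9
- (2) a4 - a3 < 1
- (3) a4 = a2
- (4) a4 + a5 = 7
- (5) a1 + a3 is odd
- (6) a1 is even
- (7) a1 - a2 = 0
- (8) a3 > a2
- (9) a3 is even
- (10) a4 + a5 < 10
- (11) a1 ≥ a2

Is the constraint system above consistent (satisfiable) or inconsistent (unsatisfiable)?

Constraint 6 makes a1 even and constraint 9 makes a3 even, so a1 + a3 must be even. Constraint 5 says a1 + a3 is odd — contradiction.

Unsatisfiable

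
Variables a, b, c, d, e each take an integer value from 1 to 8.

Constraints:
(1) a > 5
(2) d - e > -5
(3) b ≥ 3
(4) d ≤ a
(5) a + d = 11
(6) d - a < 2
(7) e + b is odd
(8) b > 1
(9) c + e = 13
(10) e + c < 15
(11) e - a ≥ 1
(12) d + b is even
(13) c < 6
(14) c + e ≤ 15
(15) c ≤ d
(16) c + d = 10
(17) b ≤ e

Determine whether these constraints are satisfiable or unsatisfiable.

Satisfiable

Take a = 6, b = 7, c = 5, d = 5, e = 8. Then constraint 2: d - e = -3; constraint 5: a + d = 11, and every other listed constraint is also met.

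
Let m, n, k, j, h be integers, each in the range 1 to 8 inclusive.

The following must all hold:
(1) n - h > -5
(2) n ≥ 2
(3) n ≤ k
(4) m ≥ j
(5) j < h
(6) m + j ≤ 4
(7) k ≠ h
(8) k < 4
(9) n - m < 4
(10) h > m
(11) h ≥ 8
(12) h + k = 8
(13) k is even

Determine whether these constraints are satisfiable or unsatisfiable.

From constraint 11: h ≥ 8. From constraints 2 and 3: k ≥ n ≥ 2. Hence h + k ≥ 10. But constraint 12 requires h + k = 8, and 8 < 10. Contradiction.

Unsatisfiable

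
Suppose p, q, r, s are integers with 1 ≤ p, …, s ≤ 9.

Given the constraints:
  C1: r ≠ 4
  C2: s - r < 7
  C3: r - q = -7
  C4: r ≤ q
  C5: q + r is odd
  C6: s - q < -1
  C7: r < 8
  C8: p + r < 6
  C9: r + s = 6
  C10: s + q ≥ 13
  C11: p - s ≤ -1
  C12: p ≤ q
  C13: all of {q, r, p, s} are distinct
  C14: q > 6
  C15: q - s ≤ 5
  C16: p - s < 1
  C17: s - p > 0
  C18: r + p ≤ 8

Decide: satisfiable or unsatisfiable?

Satisfiable

Take p = 4, q = 8, r = 1, s = 5. Then constraint 2: s - r = 4; constraint 3: r - q = -7; constraint 6: s - q = -3, and every other listed constraint is also met.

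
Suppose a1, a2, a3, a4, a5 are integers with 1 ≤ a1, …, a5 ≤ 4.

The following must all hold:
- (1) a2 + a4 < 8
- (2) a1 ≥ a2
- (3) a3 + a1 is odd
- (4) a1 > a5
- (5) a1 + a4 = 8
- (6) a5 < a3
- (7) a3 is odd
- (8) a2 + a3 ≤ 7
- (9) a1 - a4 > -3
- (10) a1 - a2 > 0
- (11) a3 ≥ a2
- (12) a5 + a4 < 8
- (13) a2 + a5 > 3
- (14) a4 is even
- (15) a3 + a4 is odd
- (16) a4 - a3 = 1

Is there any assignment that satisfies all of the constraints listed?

Satisfiable

The assignment a1 = 4, a2 = 3, a3 = 3, a4 = 4, a5 = 2 works:
  constraint 1 holds since a2 + a4 = 7.
  constraint 5 holds since a1 + a4 = 8.
  constraint 8 holds since a2 + a3 = 6.
The rest check out directly.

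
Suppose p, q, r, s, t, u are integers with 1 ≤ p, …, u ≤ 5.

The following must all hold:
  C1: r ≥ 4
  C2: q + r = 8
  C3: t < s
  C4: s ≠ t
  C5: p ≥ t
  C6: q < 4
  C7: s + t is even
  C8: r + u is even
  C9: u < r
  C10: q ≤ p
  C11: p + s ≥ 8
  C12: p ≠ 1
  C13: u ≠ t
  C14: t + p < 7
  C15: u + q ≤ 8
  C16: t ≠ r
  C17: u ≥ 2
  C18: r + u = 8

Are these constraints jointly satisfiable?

Satisfiable

The assignment p = 5, q = 3, r = 5, s = 3, t = 1, u = 3 works:
  constraint 2 holds since q + r = 8.
  constraint 11 holds since p + s = 8.
The rest check out directly.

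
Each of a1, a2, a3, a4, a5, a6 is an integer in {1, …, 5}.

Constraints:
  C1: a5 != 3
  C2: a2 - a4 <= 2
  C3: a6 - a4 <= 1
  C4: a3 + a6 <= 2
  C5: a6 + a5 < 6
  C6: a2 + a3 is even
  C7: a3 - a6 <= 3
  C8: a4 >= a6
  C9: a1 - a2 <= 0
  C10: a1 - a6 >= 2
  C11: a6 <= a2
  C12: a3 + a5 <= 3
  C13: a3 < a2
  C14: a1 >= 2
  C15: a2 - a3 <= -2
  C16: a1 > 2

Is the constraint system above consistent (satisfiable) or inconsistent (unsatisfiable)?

Unsatisfiable

Constraints 7, 9, 10, and 15 give a2 − a1 ≥ 0, a1 − a6 ≥ 2, a6 − a3 ≥ -3, a3 − a2 ≥ 2.
Adding all 4 inequalities: the left sides telescope to 0, and the right sides sum to 0 + 2 + (-3) + 2 = 1. So 0 ≥ 1, which is false.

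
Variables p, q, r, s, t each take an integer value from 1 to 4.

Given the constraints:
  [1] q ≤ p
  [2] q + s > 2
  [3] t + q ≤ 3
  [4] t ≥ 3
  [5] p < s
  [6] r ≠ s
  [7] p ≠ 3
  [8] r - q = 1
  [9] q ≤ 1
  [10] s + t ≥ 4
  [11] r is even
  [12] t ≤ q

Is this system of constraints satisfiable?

From constraint 4: t ≥ 3. From constraints 9 and 12: t ≤ q and q ≤ 1, so t ≤ 1. But 1 < 3, so no value of t works.

Unsatisfiable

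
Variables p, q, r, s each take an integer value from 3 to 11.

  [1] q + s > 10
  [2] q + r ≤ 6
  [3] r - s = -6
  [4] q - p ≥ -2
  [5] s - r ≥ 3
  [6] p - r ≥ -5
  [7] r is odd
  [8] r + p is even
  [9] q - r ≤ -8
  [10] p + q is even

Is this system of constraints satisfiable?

Constraints 4, 6, and 9 give q − p ≥ -2, p − r ≥ -5, r − q ≥ 8.
Adding all 3 inequalities: the left sides telescope to 0, and the right sides sum to (-2) + (-5) + 8 = 1. So 0 ≥ 1, which is false.

Unsatisfiable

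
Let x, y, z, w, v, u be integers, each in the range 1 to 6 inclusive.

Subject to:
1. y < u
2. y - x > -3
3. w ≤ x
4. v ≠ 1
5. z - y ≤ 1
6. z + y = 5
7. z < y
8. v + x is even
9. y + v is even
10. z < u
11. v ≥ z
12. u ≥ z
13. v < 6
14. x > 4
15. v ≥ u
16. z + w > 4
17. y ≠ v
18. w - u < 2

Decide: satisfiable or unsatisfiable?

Setting (x, y, z, w, v, u) = (5, 3, 2, 5, 5, 4) satisfies everything: constraint 2: y - x = -2; constraint 5: z - y = -1; constraint 6: z + y = 5, and the others follow.

Satisfiable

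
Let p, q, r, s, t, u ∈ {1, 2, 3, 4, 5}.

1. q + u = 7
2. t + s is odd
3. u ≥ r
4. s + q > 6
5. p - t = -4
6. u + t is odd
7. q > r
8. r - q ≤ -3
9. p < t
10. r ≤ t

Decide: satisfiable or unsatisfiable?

One satisfying assignment is p = 1, q = 5, r = 1, s = 4, t = 5, u = 2.
For the less obvious constraints — constraint 1: q + u = 7; constraint 4: s + q = 9 — and the others hold by inspection.

Satisfiable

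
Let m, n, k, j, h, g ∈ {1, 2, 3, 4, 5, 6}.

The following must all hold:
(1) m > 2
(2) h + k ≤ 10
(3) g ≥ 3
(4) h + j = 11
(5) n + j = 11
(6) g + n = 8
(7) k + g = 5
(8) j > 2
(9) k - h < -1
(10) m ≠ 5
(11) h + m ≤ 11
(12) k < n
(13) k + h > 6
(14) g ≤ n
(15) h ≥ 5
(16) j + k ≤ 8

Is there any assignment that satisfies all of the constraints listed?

Satisfiable

Take m = 3, n = 5, k = 2, j = 6, h = 5, g = 3. Then constraint 2: h + k = 7; constraint 4: h + j = 11, and every other listed constraint is also met.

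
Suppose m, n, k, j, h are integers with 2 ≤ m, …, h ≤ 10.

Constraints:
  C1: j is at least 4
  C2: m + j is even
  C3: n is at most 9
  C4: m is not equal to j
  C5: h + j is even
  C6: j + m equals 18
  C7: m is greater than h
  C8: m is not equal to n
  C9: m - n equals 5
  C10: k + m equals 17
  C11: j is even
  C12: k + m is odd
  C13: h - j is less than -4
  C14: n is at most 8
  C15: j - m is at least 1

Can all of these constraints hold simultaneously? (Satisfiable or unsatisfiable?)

Take m = 8, n = 3, k = 9, j = 10, h = 4. Then constraint 6: j + m = 18; constraint 9: m - n = 5; constraint 10: k + m = 17, and every other listed constraint is also met.

Satisfiable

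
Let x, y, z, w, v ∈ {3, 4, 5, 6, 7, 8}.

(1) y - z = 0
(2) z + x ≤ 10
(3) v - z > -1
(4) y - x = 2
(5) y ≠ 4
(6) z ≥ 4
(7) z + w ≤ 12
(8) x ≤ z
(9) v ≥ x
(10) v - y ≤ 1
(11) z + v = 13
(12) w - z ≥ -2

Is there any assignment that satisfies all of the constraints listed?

Satisfiable

Try x = 4, y = 6, z = 6, w = 6, v = 7.
Check constraint 1: y - z = 0; constraint 2: z + x = 10; constraint 3: v - z = 1. The remaining constraints are straightforward to verify.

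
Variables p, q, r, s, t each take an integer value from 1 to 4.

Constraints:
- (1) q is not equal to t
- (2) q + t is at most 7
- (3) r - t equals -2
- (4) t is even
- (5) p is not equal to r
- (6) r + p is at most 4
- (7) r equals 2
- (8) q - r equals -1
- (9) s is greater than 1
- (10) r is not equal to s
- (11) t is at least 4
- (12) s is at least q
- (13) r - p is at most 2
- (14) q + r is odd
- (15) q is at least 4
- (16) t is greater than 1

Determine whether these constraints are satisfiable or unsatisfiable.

From constraint 15: q ≥ 4. From constraint 11: t ≥ 4. Hence q + t ≥ 8. But constraint 2 requires q + t ≤ 7, and 7 < 8. Contradiction.

Unsatisfiable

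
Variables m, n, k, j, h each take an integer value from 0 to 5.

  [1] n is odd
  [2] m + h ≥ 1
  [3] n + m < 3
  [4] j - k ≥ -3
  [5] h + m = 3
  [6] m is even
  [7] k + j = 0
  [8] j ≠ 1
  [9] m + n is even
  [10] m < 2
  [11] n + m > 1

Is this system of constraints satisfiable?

Unsatisfiable

Constraint 6 makes m even and constraint 1 makes n odd, so m + n must be odd. Constraint 9 says m + n is even — contradiction.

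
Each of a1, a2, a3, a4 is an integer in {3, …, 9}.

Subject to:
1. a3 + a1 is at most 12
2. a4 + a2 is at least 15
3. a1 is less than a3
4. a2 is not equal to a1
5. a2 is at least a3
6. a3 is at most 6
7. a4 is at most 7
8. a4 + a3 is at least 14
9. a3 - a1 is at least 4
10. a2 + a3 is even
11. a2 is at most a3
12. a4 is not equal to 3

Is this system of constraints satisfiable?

From constraint 7: a4 ≤ 7. From constraints 6 and 11: a2 ≤ a3 ≤ 6. Hence a4 + a2 ≤ 13. But constraint 2 requires a4 + a2 ≥ 15, and 15 > 13. Contradiction.

Unsatisfiable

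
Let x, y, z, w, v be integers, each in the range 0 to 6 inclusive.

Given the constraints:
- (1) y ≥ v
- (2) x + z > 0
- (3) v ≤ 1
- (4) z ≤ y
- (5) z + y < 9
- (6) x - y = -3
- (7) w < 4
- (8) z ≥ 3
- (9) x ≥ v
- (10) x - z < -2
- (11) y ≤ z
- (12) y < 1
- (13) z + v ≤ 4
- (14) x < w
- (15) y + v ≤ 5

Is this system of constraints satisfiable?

Unsatisfiable

From constraints 4 and 8: y ≥ z and z ≥ 3, so y ≥ 3. From constraint 12: y ≤ 0. But 0 < 3, so no value of y works.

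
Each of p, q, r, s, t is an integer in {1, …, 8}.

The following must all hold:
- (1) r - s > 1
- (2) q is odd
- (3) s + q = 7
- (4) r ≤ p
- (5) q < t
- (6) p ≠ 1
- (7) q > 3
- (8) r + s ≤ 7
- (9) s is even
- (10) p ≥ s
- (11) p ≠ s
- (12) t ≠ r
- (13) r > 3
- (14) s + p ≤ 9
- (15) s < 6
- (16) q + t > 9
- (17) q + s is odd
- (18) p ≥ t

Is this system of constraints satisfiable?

Satisfiable

Setting (p, q, r, s, t) = (6, 5, 5, 2, 6) satisfies everything: constraint 1: r - s = 3; constraint 3: s + q = 7; constraint 8: r + s = 7, and the others follow.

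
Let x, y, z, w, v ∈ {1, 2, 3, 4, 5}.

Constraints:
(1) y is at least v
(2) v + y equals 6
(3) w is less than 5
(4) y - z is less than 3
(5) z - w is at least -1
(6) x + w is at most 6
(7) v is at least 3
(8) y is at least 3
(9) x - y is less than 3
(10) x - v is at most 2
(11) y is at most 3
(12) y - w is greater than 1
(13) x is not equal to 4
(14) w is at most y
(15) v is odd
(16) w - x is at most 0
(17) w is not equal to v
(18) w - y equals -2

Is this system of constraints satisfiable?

Satisfiable

The assignment x = 3, y = 3, z = 3, w = 1, v = 3 works:
  constraint 2 holds since v + y = 6.
  constraint 4 holds since y - z = 0.
  constraint 5 holds since z - w = 2.
The rest check out directly.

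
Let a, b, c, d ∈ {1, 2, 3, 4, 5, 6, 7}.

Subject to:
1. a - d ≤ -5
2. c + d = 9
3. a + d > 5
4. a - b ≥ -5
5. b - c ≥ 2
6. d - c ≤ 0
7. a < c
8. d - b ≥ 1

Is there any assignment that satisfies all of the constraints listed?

Constraints 1, 4, 5, and 6 give a − b ≥ -5, b − c ≥ 2, c − d ≥ 0, d − a ≥ 5.
Adding all 4 inequalities: the left sides telescope to 0, and the right sides sum to (-5) + 2 + 0 + 5 = 2. So 0 ≥ 2, which is false.

Unsatisfiable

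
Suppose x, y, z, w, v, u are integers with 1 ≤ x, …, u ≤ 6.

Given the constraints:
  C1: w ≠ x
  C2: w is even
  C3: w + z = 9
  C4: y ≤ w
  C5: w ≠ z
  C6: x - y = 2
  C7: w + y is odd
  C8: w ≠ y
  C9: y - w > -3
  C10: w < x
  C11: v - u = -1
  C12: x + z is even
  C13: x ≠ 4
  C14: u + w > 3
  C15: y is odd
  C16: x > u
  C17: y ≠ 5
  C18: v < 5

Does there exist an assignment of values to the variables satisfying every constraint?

Satisfiable

Take x = 5, y = 3, z = 5, w = 4, v = 1, u = 2. Then constraint 3: w + z = 9; constraint 6: x - y = 2, and every other listed constraint is also met.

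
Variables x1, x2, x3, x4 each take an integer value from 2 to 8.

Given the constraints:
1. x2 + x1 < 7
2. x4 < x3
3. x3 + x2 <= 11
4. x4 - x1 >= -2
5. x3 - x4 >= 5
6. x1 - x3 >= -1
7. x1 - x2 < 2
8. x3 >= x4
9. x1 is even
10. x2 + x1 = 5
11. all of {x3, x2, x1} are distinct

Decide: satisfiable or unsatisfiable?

Unsatisfiable

Constraints 4, 5, and 6 give x3 − x4 ≥ 5, x4 − x1 ≥ -2, x1 − x3 ≥ -1.
Adding all 3 inequalities: the left sides telescope to 0, and the right sides sum to 5 + (-2) + (-1) = 2. So 0 ≥ 2, which is false.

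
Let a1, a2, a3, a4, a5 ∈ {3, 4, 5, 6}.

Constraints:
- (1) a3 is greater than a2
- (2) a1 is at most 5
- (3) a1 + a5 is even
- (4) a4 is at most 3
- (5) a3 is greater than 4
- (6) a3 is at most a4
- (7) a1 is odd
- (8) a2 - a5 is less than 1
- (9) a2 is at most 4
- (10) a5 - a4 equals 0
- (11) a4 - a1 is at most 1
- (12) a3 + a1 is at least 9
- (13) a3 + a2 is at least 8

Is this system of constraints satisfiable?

Unsatisfiable

From constraints 4 and 6: a3 ≤ a4 ≤ 3. From constraint 9: a2 ≤ 4. Hence a3 + a2 ≤ 7. But constraint 13 requires a3 + a2 ≥ 8, and 8 > 7. Contradiction.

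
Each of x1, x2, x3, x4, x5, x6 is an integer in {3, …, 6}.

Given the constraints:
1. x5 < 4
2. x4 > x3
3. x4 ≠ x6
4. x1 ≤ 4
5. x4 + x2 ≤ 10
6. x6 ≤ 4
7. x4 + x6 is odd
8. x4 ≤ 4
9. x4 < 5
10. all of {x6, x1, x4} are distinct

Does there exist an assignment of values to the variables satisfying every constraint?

Constraints 4, 6, and 8 confine each of x6, x1, x4 to the 2 values {3, 4} (the domain already gives each ≥ 3).
Constraint 10 requires all 3 of them to be distinct, but only 2 values are available — impossible by the pigeonhole principle.

Unsatisfiable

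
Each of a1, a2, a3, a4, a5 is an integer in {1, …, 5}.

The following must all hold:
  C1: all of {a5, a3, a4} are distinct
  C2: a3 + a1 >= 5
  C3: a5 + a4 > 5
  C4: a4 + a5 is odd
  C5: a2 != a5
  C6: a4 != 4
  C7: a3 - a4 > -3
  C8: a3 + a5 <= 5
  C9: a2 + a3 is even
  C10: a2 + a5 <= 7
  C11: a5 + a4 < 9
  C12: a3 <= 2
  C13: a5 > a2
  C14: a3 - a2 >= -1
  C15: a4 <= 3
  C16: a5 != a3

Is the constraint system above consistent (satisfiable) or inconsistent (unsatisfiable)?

Satisfiable

The assignment a1 = 4, a2 = 1, a3 = 1, a4 = 3, a5 = 4 works:
  constraint 2 holds since a3 + a1 = 5.
  constraint 3 holds since a5 + a4 = 7.
The rest check out directly.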